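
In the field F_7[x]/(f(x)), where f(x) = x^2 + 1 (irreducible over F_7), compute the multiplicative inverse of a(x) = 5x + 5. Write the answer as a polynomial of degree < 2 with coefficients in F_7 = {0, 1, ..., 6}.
a(x)^(-1) ≡ 2x + 5 (mod f(x))

Since f is irreducible over F_7, F_7[x]/(f) is a field and a(x) ≠ 0 has an inverse. Apply the extended Euclidean algorithm to f(x) and a(x) in F_7[x]: f(x) = (3x + 4)·a(x) + (2). The last nonzero remainder is the constant 2 = gcd(f, a) in F_7. Back-substituting through the division chain expresses 2 = s(x)·a(x) + t(x)·f(x) with s(x) ≡ 4x + 3 (mod f), so (4x + 3)·a(x) ≡ 2 (mod f). Multiplying by 2^(-1) ≡ 4 in F_7 gives a(x)^(-1) ≡ 4·(4x + 3) ≡ 2x + 5 (mod f). Check: (5x + 5)·(2x + 5) = 3x^2 + 4 ≡ 1 (mod x^2 + 1).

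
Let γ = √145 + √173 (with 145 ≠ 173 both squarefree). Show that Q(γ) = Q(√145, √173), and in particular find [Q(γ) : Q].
[Q(γ) : Q] = 4 (equivalently, Q(γ) = Q(√145, √173))

Obviously Q(γ) ⊆ Q(√145, √173), and [Q(√145, √173):Q] = 4 (since 145, 173 are distinct squarefree integers > 1 with 25085 not a perfect square). To show equality we compute the minimal polynomial of γ. From γ = √145 + √173: γ^2 = 145 + 2√(25085) + 173 = 318 + 2√(25085), so γ^2 - 318 = 2√(25085); squaring, (γ^2 - 318)^2 = 4·25085, i.e. γ^4 - 636γ^2 + 101124 - 100340 = 0, i.e. γ^4 - 636γ^2 + 784 = 0. So γ is a root of x^4 - 636x^2 + 784. This polynomial is irreducible over Q: it has no rational root (each ±√145 ± √173 is irrational), and any factorization into two quadratics over Q would force √(25085) ∈ Q (pairing opposite roots) or √145, √173 ∈ Q (other pairings), all impossible. Hence [Q(γ):Q] = 4 = [Q(√145, √173):Q], so Q(γ) = Q(√145, √173).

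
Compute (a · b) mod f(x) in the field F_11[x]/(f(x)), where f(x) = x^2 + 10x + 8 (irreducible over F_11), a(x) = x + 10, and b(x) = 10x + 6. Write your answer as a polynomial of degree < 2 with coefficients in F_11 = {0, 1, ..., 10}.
a · b ≡ 6x + 2 (mod f(x))

Multiply in F_11[x]: a(x)·b(x) = (x + 10)·(10x + 6) = 10x^2 + 7x + 5. This has degree ≥ 2, so divide by f(x) over F_11: 10x^2 + 7x + 5 = (10)·(x^2 + 10x + 8) + (6x + 2). Hence a·b ≡ 6x + 2 (mod f). (F_11[x]/(f) is a field with 11^2 = 121 elements since f is irreducible of degree 2.)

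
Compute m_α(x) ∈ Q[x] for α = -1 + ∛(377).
m_α(x) = x^3 + 3x^2 + 3x - 376

Set β = α + 1 = ∛(377), so β^3 = 377. Then (α + 1)^3 - 377 = 0, i.e. α is a root of g(x) = (x + 1)^3 - 377 = x^3 + 3x^2 + 3x - 376. Since g(x) = h(x + 1) where h(x) = x^3 - 377, and h is irreducible over Q (because 377 is not a perfect cube, so h has no rational root, and a monic cubic with no rational root is irreducible), g is also irreducible (irreducibility is preserved under the substitution x → x + 1). Hence m_α(x) = x^3 + 3x^2 + 3x - 376.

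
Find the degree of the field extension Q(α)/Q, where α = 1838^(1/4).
[Q(α):Q] = 4

α is a root of x^4 - 1838. By Eisenstein's criterion at the prime p = 2 (which divides the constant term 1838 but p^2 = 4 does not, since 1838 is squarefree), x^4 - 1838 is irreducible over Q. Hence [Q(α):Q] = 4.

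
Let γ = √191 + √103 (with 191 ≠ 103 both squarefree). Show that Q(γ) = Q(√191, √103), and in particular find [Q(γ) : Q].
[Q(γ) : Q] = 4 (equivalently, Q(γ) = Q(√191, √103))

Obviously Q(γ) ⊆ Q(√191, √103), and [Q(√191, √103):Q] = 4 (since 191, 103 are distinct squarefree integers > 1 with 19673 not a perfect square). To show equality we compute the minimal polynomial of γ. From γ = √191 + √103: γ^2 = 191 + 2√(19673) + 103 = 294 + 2√(19673), so γ^2 - 294 = 2√(19673); squaring, (γ^2 - 294)^2 = 4·19673, i.e. γ^4 - 588γ^2 + 86436 - 78692 = 0, i.e. γ^4 - 588γ^2 + 7744 = 0. So γ is a root of x^4 - 588x^2 + 7744. This polynomial is irreducible over Q: it has no rational root (each ±√191 ± √103 is irrational), and any factorization into two quadratics over Q would force √(19673) ∈ Q (pairing opposite roots) or √191, √103 ∈ Q (other pairings), all impossible. Hence [Q(γ):Q] = 4 = [Q(√191, √103):Q], so Q(γ) = Q(√191, √103).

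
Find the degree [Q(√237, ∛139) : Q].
[Q(√237, ∛139) : Q] = 6

Let L = Q(√237, ∛139). Since Q(√237) ⊂ L and [Q(√237):Q] = 2, the tower law gives 2 | [L:Q]. Likewise Q(∛139) ⊂ L with [Q(∛139):Q] = 3 (because 139 is not a perfect cube), so 3 | [L:Q]. As gcd(2,3) = 1, [L:Q] is divisible by 6. Conversely L is generated over Q by √237 and ∛139, so [L:Q] ≤ 2·3 = 6. Therefore [Q(√237, ∛139) : Q] = 6.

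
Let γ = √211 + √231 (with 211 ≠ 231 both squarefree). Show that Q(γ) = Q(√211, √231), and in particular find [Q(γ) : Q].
[Q(γ) : Q] = 4 (equivalently, Q(γ) = Q(√211, √231))

Obviously Q(γ) ⊆ Q(√211, √231), and [Q(√211, √231):Q] = 4 (since 211, 231 are distinct squarefree integers > 1 with 48741 not a perfect square). To show equality we compute the minimal polynomial of γ. From γ = √211 + √231: γ^2 = 211 + 2√(48741) + 231 = 442 + 2√(48741), so γ^2 - 442 = 2√(48741); squaring, (γ^2 - 442)^2 = 4·48741, i.e. γ^4 - 884γ^2 + 195364 - 194964 = 0, i.e. γ^4 - 884γ^2 + 400 = 0. So γ is a root of x^4 - 884x^2 + 400. This polynomial is irreducible over Q: it has no rational root (each ±√211 ± √231 is irrational), and any factorization into two quadratics over Q would force √(48741) ∈ Q (pairing opposite roots) or √211, √231 ∈ Q (other pairings), all impossible. Hence [Q(γ):Q] = 4 = [Q(√211, √231):Q], so Q(γ) = Q(√211, √231).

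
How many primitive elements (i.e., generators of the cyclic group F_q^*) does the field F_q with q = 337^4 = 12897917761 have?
There are φ(12897917760) = 2645360640 primitive elements

F_q^* is cyclic of order q - 1 = 12897917760. A cyclic group of order m has exactly φ(m) generators. Here m = 12897917760 = 2^6 · 3 · 5 · 7 · 13^2 · 41 · 277, so the number of primitive elements is φ(12897917760) = 2645360640.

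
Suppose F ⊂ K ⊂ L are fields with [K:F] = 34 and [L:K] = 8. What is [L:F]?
[L:F] = 272

The tower law says that for any tower of field extensions F ⊂ K ⊂ L with finite degrees, [L:F] = [L:K] · [K:F]. Here this gives [L:F] = 8 · 34 = 272.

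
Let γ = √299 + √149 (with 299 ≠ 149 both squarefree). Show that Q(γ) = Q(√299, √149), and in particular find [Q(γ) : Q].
[Q(γ) : Q] = 4 (equivalently, Q(γ) = Q(√299, √149))

Obviously Q(γ) ⊆ Q(√299, √149), and [Q(√299, √149):Q] = 4 (since 299, 149 are distinct squarefree integers > 1 with 44551 not a perfect square). To show equality we compute the minimal polynomial of γ. From γ = √299 + √149: γ^2 = 299 + 2√(44551) + 149 = 448 + 2√(44551), so γ^2 - 448 = 2√(44551); squaring, (γ^2 - 448)^2 = 4·44551, i.e. γ^4 - 896γ^2 + 200704 - 178204 = 0, i.e. γ^4 - 896γ^2 + 22500 = 0. So γ is a root of x^4 - 896x^2 + 22500. This polynomial is irreducible over Q: it has no rational root (each ±√299 ± √149 is irrational), and any factorization into two quadratics over Q would force √(44551) ∈ Q (pairing opposite roots) or √299, √149 ∈ Q (other pairings), all impossible. Hence [Q(γ):Q] = 4 = [Q(√299, √149):Q], so Q(γ) = Q(√299, √149).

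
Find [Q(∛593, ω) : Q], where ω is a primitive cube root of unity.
[Q(∛593, ω) : Q] = 6

[Q(∛593):Q] = 3 (min poly x^3 - 593, irreducible since 593 is not a perfect cube). [Q(ω):Q] = 2 (min poly x^2 + x + 1). Since Q(∛593) ⊂ R and ω ∉ R, we have ω ∉ Q(∛593), so x^2 + x + 1 remains irreducible over Q(∛593) and [Q(∛593, ω) : Q(∛593)] = 2. By the tower law, [Q(∛593, ω) : Q] = 3 · 2 = 6. (In fact Q(∛593, ω) is the splitting field of x^3 - 593 over Q.)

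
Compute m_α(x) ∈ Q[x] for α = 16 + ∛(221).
m_α(x) = x^3 - 48x^2 + 768x - 4317

Set β = α - 16 = ∛(221), so β^3 = 221. Then (α - 16)^3 - 221 = 0, i.e. α is a root of g(x) = (x - 16)^3 - 221 = x^3 - 48x^2 + 768x - 4317. Since g(x) = h(x - 16) where h(x) = x^3 - 221, and h is irreducible over Q (because 221 is not a perfect cube, so h has no rational root, and a monic cubic with no rational root is irreducible), g is also irreducible (irreducibility is preserved under the substitution x → x - 16). Hence m_α(x) = x^3 - 48x^2 + 768x - 4317.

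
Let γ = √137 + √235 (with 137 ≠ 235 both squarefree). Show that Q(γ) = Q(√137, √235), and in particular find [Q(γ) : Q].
[Q(γ) : Q] = 4 (equivalently, Q(γ) = Q(√137, √235))

Obviously Q(γ) ⊆ Q(√137, √235), and [Q(√137, √235):Q] = 4 (since 137, 235 are distinct squarefree integers > 1 with 32195 not a perfect square). To show equality we compute the minimal polynomial of γ. From γ = √137 + √235: γ^2 = 137 + 2√(32195) + 235 = 372 + 2√(32195), so γ^2 - 372 = 2√(32195); squaring, (γ^2 - 372)^2 = 4·32195, i.e. γ^4 - 744γ^2 + 138384 - 128780 = 0, i.e. γ^4 - 744γ^2 + 9604 = 0. So γ is a root of x^4 - 744x^2 + 9604. This polynomial is irreducible over Q: it has no rational root (each ±√137 ± √235 is irrational), and any factorization into two quadratics over Q would force √(32195) ∈ Q (pairing opposite roots) or √137, √235 ∈ Q (other pairings), all impossible. Hence [Q(γ):Q] = 4 = [Q(√137, √235):Q], so Q(γ) = Q(√137, √235).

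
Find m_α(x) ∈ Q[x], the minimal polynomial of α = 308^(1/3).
m_α(x) = x^3 - 308

α satisfies α^3 = 308, so x^3 - 308 annihilates α. By the rational root test, a rational root p/q (in lowest terms) of x^3 - 308 would satisfy p^3 = 308 q^3, forcing q = 1 and p^3 = 308; but 308 is not a perfect cube, contradiction. A monic cubic over Q with no rational root is irreducible (any nontrivial factorization would include a linear factor). Hence x^3 - 308 is the minimal polynomial of α, and in particular [Q(α):Q] = 3.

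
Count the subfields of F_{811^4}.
F_{811^4} has 3 subfields

The subfields of F_{p^n} are exactly the fields F_{p^d} for d | n (each is the fixed field of the unique index-d subgroup of Gal(F_{p^n}/F_p) ≅ Z/nZ). The divisors of n = 4 are {1, 2, 4}, giving 3 subfields: F_{811^1}, F_{811^2}, F_{811^4}.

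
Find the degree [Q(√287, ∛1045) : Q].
[Q(√287, ∛1045) : Q] = 6

Let L = Q(√287, ∛1045). Since Q(√287) ⊂ L and [Q(√287):Q] = 2, the tower law gives 2 | [L:Q]. Likewise Q(∛1045) ⊂ L with [Q(∛1045):Q] = 3 (because 1045 is not a perfect cube), so 3 | [L:Q]. As gcd(2,3) = 1, [L:Q] is divisible by 6. Conversely L is generated over Q by √287 and ∛1045, so [L:Q] ≤ 2·3 = 6. Therefore [Q(√287, ∛1045) : Q] = 6.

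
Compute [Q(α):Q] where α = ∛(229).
[Q(α):Q] = 3

The minimal polynomial of α is x^3 - 229, irreducible over Q since 229 is not a perfect cube (so x^3 - 229 has no rational root). Hence [Q(α):Q] = deg(m_α) = 3.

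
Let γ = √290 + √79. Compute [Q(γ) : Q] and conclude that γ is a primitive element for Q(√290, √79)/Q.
[Q(γ) : Q] = 4 (equivalently, Q(γ) = Q(√290, √79))

Obviously Q(γ) ⊆ Q(√290, √79), and [Q(√290, √79):Q] = 4 (since 290, 79 are distinct squarefree integers > 1 with 22910 not a perfect square). To show equality we compute the minimal polynomial of γ. From γ = √290 + √79: γ^2 = 290 + 2√(22910) + 79 = 369 + 2√(22910), so γ^2 - 369 = 2√(22910); squaring, (γ^2 - 369)^2 = 4·22910, i.e. γ^4 - 738γ^2 + 136161 - 91640 = 0, i.e. γ^4 - 738γ^2 + 44521 = 0. So γ is a root of x^4 - 738x^2 + 44521. This polynomial is irreducible over Q: it has no rational root (each ±√290 ± √79 is irrational), and any factorization into two quadratics over Q would force √(22910) ∈ Q (pairing opposite roots) or √290, √79 ∈ Q (other pairings), all impossible. Hence [Q(γ):Q] = 4 = [Q(√290, √79):Q], so Q(γ) = Q(√290, √79).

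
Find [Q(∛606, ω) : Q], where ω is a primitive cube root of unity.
[Q(∛606, ω) : Q] = 6

[Q(∛606):Q] = 3 (min poly x^3 - 606, irreducible since 606 is not a perfect cube). [Q(ω):Q] = 2 (min poly x^2 + x + 1). Since Q(∛606) ⊂ R and ω ∉ R, we have ω ∉ Q(∛606), so x^2 + x + 1 remains irreducible over Q(∛606) and [Q(∛606, ω) : Q(∛606)] = 2. By the tower law, [Q(∛606, ω) : Q] = 3 · 2 = 6. (In fact Q(∛606, ω) is the splitting field of x^3 - 606 over Q.)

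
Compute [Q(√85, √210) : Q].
[Q(√85, √210) : Q] = 4

[Q(√85):Q] = 2 (min poly x^2 - 85, irreducible since 85 is squarefree > 1). For the top step, suppose √210 ∈ Q(√85), say √210 = c + d√85 with c, d ∈ Q. Squaring: 210 = c^2 + 85d^2 + 2cd√85. Since √85 ∉ Q this forces 2cd = 0. If d = 0 then √210 = c ∈ Q, contradicting 210 squarefree > 1. If c = 0 then 210 = 85d^2, so 85·210 = (85d)^2 is a perfect square in Q — but 85·210 = 17850 is not a perfect square (since 85 and 210 are distinct squarefree integers). Contradiction. Hence √210 ∉ Q(√85), so x^2 - 210 stays irreducible over Q(√85) and [Q(√85, √210) : Q(√85)] = 2. By the tower law, [Q(√85, √210) : Q] = 2 · 2 = 4.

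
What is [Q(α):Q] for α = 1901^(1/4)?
[Q(α):Q] = 4

α is a root of x^4 - 1901. By Eisenstein's criterion at the prime p = 1901 (which divides the constant term 1901 but p^2 = 3613801 does not, since 1901 is squarefree), x^4 - 1901 is irreducible over Q. Hence [Q(α):Q] = 4.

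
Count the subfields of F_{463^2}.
F_{463^2} has 2 subfields

The subfields of F_{p^n} are exactly the fields F_{p^d} for d | n (each is the fixed field of the unique index-d subgroup of Gal(F_{p^n}/F_p) ≅ Z/nZ). The divisors of n = 2 are {1, 2}, giving 2 subfields: F_{463^1}, F_{463^2}.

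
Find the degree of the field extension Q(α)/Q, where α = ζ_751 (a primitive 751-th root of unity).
[Q(α):Q] = 750

The minimal polynomial of ζ_751 over Q is the 751-th cyclotomic polynomial Φ_751(x), which is irreducible over Q and has degree φ(751) = 750. Hence [Q(α):Q] = φ(751) = 750.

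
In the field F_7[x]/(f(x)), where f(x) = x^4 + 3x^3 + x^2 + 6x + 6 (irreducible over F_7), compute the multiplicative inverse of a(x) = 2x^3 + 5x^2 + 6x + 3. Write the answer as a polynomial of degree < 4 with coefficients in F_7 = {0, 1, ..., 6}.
a(x)^(-1) ≡ 5x^3 + 3x^2 + x + 3 (mod f(x))

Since f is irreducible over F_7, F_7[x]/(f) is a field and a(x) ≠ 0 has an inverse. Apply the extended Euclidean algorithm to f(x) and a(x) in F_7[x]: f(x) = (4x + 2)·a(x) + (2x^2 + 3x);  a(x) = (x + 1)·(2x^2 + 3x) + (3x + 3);  (2x^2 + 3x) = (3x + 5)·(3x + 3) + (6). The last nonzero remainder is the constant 6 = gcd(f, a) in F_7. Back-substituting through the division chain expresses 6 = s(x)·a(x) + t(x)·f(x) with s(x) ≡ 2x^3 + 4x^2 + 6x + 4 (mod f), so (2x^3 + 4x^2 + 6x + 4)·a(x) ≡ 6 (mod f). Multiplying by 6^(-1) ≡ 6 in F_7 gives a(x)^(-1) ≡ 6·(2x^3 + 4x^2 + 6x + 4) ≡ 5x^3 + 3x^2 + x + 3 (mod f). Check: (2x^3 + 5x^2 + 6x + 3)·(5x^3 + 3x^2 + x + 3) = 3x^6 + 3x^5 + 5x^4 + 2x^3 + 2x^2 + 2 ≡ 1 (mod x^4 + 3x^3 + x^2 + 6x + 6).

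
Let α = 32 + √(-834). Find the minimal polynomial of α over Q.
m_α(x) = x^2 - 64x + 1858

From α - 32 = √(-834), squaring gives (α - 32)^2 = -834, i.e. α^2 - 64α + 1024 = -834, so α^2 - 64α + 1858 = 0. The discriminant of x^2 - 64x + 1858 is (-64)^2 - 4·(1858) = 4096 - 7432 = -3336, and 4·(-834) is not a perfect square in Q since -834 is squarefree and ≠ 1. Hence x^2 - 64x + 1858 is irreducible over Q and is the minimal polynomial of α.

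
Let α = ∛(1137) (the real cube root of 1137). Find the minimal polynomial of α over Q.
m_α(x) = x^3 - 1137

α satisfies α^3 = 1137, so x^3 - 1137 annihilates α. By the rational root test, a rational root p/q (in lowest terms) of x^3 - 1137 would satisfy p^3 = 1137 q^3, forcing q = 1 and p^3 = 1137; but 1137 is not a perfect cube, contradiction. A monic cubic over Q with no rational root is irreducible (any nontrivial factorization would include a linear factor). Hence x^3 - 1137 is the minimal polynomial of α, and in particular [Q(α):Q] = 3.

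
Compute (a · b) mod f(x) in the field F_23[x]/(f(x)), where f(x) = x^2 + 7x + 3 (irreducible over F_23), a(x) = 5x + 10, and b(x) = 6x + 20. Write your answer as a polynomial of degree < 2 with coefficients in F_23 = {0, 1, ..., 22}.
a · b ≡ 19x + 18 (mod f(x))

Multiply in F_23[x]: a(x)·b(x) = (5x + 10)·(6x + 20) = 7x^2 + 22x + 16. This has degree ≥ 2, so divide by f(x) over F_23: 7x^2 + 22x + 16 = (7)·(x^2 + 7x + 3) + (19x + 18). Hence a·b ≡ 19x + 18 (mod f). (F_23[x]/(f) is a field with 23^2 = 529 elements since f is irreducible of degree 2.)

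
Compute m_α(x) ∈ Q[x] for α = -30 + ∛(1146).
m_α(x) = x^3 + 90x^2 + 2700x + 25854

Set β = α + 30 = ∛(1146), so β^3 = 1146. Then (α + 30)^3 - 1146 = 0, i.e. α is a root of g(x) = (x + 30)^3 - 1146 = x^3 + 90x^2 + 2700x + 25854. Since g(x) = h(x + 30) where h(x) = x^3 - 1146, and h is irreducible over Q (because 1146 is not a perfect cube, so h has no rational root, and a monic cubic with no rational root is irreducible), g is also irreducible (irreducibility is preserved under the substitution x → x + 30). Hence m_α(x) = x^3 + 90x^2 + 2700x + 25854.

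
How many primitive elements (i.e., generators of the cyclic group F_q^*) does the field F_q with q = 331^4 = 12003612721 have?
There are φ(12003612720) = 2774302720 primitive elements

F_q^* is cyclic of order q - 1 = 12003612720. A cyclic group of order m has exactly φ(m) generators. Here m = 12003612720 = 2^4 · 3 · 5 · 11 · 29 · 83 · 1889, so the number of primitive elements is φ(12003612720) = 2774302720.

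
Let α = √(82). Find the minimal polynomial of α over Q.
m_α(x) = x^2 - 82

α satisfies α^2 - 82 = 0, so x^2 - 82 annihilates α. Since d = 82 is squarefree and ≠ 1, it is not a perfect square in Q, so x^2 - 82 has no rational root and is therefore irreducible over Q (a degree-2 polynomial over a field is irreducible iff it has no root). Hence m_α(x) = x^2 - 82.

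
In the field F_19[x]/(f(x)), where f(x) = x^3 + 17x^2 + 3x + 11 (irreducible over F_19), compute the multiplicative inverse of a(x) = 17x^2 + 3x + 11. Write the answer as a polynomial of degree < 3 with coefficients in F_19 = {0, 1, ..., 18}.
a(x)^(-1) ≡ 12x^2 + 14 (mod f(x))

Since f is irreducible over F_19, F_19[x]/(f) is a field and a(x) ≠ 0 has an inverse. Apply the extended Euclidean algorithm to f(x) and a(x) in F_19[x]: f(x) = (9x + 5)·a(x) + (3x + 13);  a(x) = (12x + 6)·(3x + 13) + (9). The last nonzero remainder is the constant 9 = gcd(f, a) in F_19. Back-substituting through the division chain expresses 9 = s(x)·a(x) + t(x)·f(x) with s(x) ≡ 13x^2 + 12 (mod f), so (13x^2 + 12)·a(x) ≡ 9 (mod f). Multiplying by 9^(-1) ≡ 17 in F_19 gives a(x)^(-1) ≡ 17·(13x^2 + 12) ≡ 12x^2 + 14 (mod f). Check: (17x^2 + 3x + 11)·(12x^2 + 14) = 14x^4 + 17x^3 + 9x^2 + 4x + 2 ≡ 1 (mod x^3 + 17x^2 + 3x + 11).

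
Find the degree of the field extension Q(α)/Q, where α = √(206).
[Q(α):Q] = 2

[Q(α):Q] equals the degree of the minimal polynomial of α. Here α^2 = 206 and x^2 - 206 is irreducible (d = 206 is squarefree, ≠ 1, hence not a square), so deg(m_α) = 2. Thus [Q(α):Q] = 2.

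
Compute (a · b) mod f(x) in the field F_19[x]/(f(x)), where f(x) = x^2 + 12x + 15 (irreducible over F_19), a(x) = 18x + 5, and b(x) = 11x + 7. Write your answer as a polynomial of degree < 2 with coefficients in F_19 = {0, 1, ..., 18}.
a · b ≡ 9x + 10 (mod f(x))

Multiply in F_19[x]: a(x)·b(x) = (18x + 5)·(11x + 7) = 8x^2 + 10x + 16. This has degree ≥ 2, so divide by f(x) over F_19: 8x^2 + 10x + 16 = (8)·(x^2 + 12x + 15) + (9x + 10). Hence a·b ≡ 9x + 10 (mod f). (F_19[x]/(f) is a field with 19^2 = 361 elements since f is irreducible of degree 2.)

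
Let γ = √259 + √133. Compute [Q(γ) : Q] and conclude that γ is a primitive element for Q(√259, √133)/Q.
[Q(γ) : Q] = 4 (equivalently, Q(γ) = Q(√259, √133))

Obviously Q(γ) ⊆ Q(√259, √133), and [Q(√259, √133):Q] = 4 (since 259, 133 are distinct squarefree integers > 1 with 34447 not a perfect square). To show equality we compute the minimal polynomial of γ. From γ = √259 + √133: γ^2 = 259 + 2√(34447) + 133 = 392 + 2√(34447), so γ^2 - 392 = 2√(34447); squaring, (γ^2 - 392)^2 = 4·34447, i.e. γ^4 - 784γ^2 + 153664 - 137788 = 0, i.e. γ^4 - 784γ^2 + 15876 = 0. So γ is a root of x^4 - 784x^2 + 15876. This polynomial is irreducible over Q: it has no rational root (each ±√259 ± √133 is irrational), and any factorization into two quadratics over Q would force √(34447) ∈ Q (pairing opposite roots) or √259, √133 ∈ Q (other pairings), all impossible. Hence [Q(γ):Q] = 4 = [Q(√259, √133):Q], so Q(γ) = Q(√259, √133).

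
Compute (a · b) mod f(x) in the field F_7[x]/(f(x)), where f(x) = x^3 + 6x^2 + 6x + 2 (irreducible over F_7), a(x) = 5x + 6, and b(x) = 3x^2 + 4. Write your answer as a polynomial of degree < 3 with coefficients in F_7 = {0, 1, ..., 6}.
a · b ≡ 5x^2 + 1 (mod f(x))

Multiply in F_7[x]: a(x)·b(x) = (5x + 6)·(3x^2 + 4) = x^3 + 4x^2 + 6x + 3. This has degree ≥ 3, so divide by f(x) over F_7: x^3 + 4x^2 + 6x + 3 = (1)·(x^3 + 6x^2 + 6x + 2) + (5x^2 + 1). Hence a·b ≡ 5x^2 + 1 (mod f). (F_7[x]/(f) is a field with 7^3 = 343 elements since f is irreducible of degree 3.)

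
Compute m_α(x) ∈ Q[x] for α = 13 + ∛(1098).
m_α(x) = x^3 - 39x^2 + 507x - 3295

Set β = α - 13 = ∛(1098), so β^3 = 1098. Then (α - 13)^3 - 1098 = 0, i.e. α is a root of g(x) = (x - 13)^3 - 1098 = x^3 - 39x^2 + 507x - 3295. Since g(x) = h(x - 13) where h(x) = x^3 - 1098, and h is irreducible over Q (because 1098 is not a perfect cube, so h has no rational root, and a monic cubic with no rational root is irreducible), g is also irreducible (irreducibility is preserved under the substitution x → x - 13). Hence m_α(x) = x^3 - 39x^2 + 507x - 3295.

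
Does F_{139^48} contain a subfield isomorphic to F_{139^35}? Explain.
No: F_{139^35} is not a subfield of F_{139^48}

F_{p^m} embeds in F_{p^n} iff m | n. Here 35 ∤ 48 (since 48 = 1·35 + 13 with remainder 13 ≠ 0), so F_{139^35} is not a subfield of F_{139^48}. Equivalently: if it were, the tower law would give 35 = [F_{139^35}:F_139] dividing [F_{139^48}:F_139] = 48, contradiction.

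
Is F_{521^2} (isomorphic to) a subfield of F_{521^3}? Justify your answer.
No: F_{521^2} is not a subfield of F_{521^3}

F_{p^m} embeds in F_{p^n} iff m | n. Here 2 ∤ 3 (since 3 = 1·2 + 1 with remainder 1 ≠ 0), so F_{521^2} is not a subfield of F_{521^3}. Equivalently: if it were, the tower law would give 2 = [F_{521^2}:F_521] dividing [F_{521^3}:F_521] = 3, contradiction.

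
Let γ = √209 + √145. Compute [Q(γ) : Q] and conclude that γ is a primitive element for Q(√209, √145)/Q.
[Q(γ) : Q] = 4 (equivalently, Q(γ) = Q(√209, √145))

Obviously Q(γ) ⊆ Q(√209, √145), and [Q(√209, √145):Q] = 4 (since 209, 145 are distinct squarefree integers > 1 with 30305 not a perfect square). To show equality we compute the minimal polynomial of γ. From γ = √209 + √145: γ^2 = 209 + 2√(30305) + 145 = 354 + 2√(30305), so γ^2 - 354 = 2√(30305); squaring, (γ^2 - 354)^2 = 4·30305, i.e. γ^4 - 708γ^2 + 125316 - 121220 = 0, i.e. γ^4 - 708γ^2 + 4096 = 0. So γ is a root of x^4 - 708x^2 + 4096. This polynomial is irreducible over Q: it has no rational root (each ±√209 ± √145 is irrational), and any factorization into two quadratics over Q would force √(30305) ∈ Q (pairing opposite roots) or √209, √145 ∈ Q (other pairings), all impossible. Hence [Q(γ):Q] = 4 = [Q(√209, √145):Q], so Q(γ) = Q(√209, √145).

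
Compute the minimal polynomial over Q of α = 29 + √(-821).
m_α(x) = x^2 - 58x + 1662

From α - 29 = √(-821), squaring gives (α - 29)^2 = -821, i.e. α^2 - 58α + 841 = -821, so α^2 - 58α + 1662 = 0. The discriminant of x^2 - 58x + 1662 is (-58)^2 - 4·(1662) = 3364 - 6648 = -3284, and 4·(-821) is not a perfect square in Q since -821 is squarefree and ≠ 1. Hence x^2 - 58x + 1662 is irreducible over Q and is the minimal polynomial of α.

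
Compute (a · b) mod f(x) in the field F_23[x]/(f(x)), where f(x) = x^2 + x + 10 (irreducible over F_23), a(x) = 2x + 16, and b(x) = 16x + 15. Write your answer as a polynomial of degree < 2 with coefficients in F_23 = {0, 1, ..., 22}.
a · b ≡ x + 12 (mod f(x))

Multiply in F_23[x]: a(x)·b(x) = (2x + 16)·(16x + 15) = 9x^2 + 10x + 10. This has degree ≥ 2, so divide by f(x) over F_23: 9x^2 + 10x + 10 = (9)·(x^2 + x + 10) + (x + 12). Hence a·b ≡ x + 12 (mod f). (F_23[x]/(f) is a field with 23^2 = 529 elements since f is irreducible of degree 2.)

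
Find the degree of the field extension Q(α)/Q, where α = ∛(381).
[Q(α):Q] = 3

The minimal polynomial of α is x^3 - 381, irreducible over Q since 381 is not a perfect cube (so x^3 - 381 has no rational root). Hence [Q(α):Q] = deg(m_α) = 3.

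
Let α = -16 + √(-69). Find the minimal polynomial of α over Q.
m_α(x) = x^2 + 32x + 325

From α + 16 = √(-69), squaring gives (α + 16)^2 = -69, i.e. α^2 + 32α + 256 = -69, so α^2 + 32α + 325 = 0. The discriminant of x^2 + 32x + 325 is (32)^2 - 4·(325) = 1024 - 1300 = -276, and 4·(-69) is not a perfect square in Q since -69 is squarefree and ≠ 1. Hence x^2 + 32x + 325 is irreducible over Q and is the minimal polynomial of α.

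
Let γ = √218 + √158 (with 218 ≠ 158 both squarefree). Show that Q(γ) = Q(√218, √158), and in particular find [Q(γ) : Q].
[Q(γ) : Q] = 4 (equivalently, Q(γ) = Q(√218, √158))

Obviously Q(γ) ⊆ Q(√218, √158), and [Q(√218, √158):Q] = 4 (since 218, 158 are distinct squarefree integers > 1 with 34444 not a perfect square). To show equality we compute the minimal polynomial of γ. From γ = √218 + √158: γ^2 = 218 + 2√(34444) + 158 = 376 + 2√(34444), so γ^2 - 376 = 2√(34444); squaring, (γ^2 - 376)^2 = 4·34444, i.e. γ^4 - 752γ^2 + 141376 - 137776 = 0, i.e. γ^4 - 752γ^2 + 3600 = 0. So γ is a root of x^4 - 752x^2 + 3600. This polynomial is irreducible over Q: it has no rational root (each ±√218 ± √158 is irrational), and any factorization into two quadratics over Q would force √(34444) ∈ Q (pairing opposite roots) or √218, √158 ∈ Q (other pairings), all impossible. Hence [Q(γ):Q] = 4 = [Q(√218, √158):Q], so Q(γ) = Q(√218, √158).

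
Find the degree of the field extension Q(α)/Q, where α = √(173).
[Q(α):Q] = 2

[Q(α):Q] equals the degree of the minimal polynomial of α. Here α^2 = 173 and x^2 - 173 is irreducible (d = 173 is squarefree, ≠ 1, hence not a square), so deg(m_α) = 2. Thus [Q(α):Q] = 2.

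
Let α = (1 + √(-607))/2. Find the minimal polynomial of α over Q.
m_α(x) = x^2 - x + 152

From 2α - 1 = √(-607), squaring gives (2α - 1)^2 = -607, i.e. 4α^2 - 4α + 1 = -607, so α^2 - α + (1 + 607)/4 = 0. Since -607 ≡ 1 (mod 4), (1 + 607)/4 = 152 ∈ Z. The polynomial x^2 - x + 152 has discriminant 1 - 4·(152) = -607, which is not a perfect square in Q (d = -607 is squarefree and ≠ 1), so x^2 - x + 152 is irreducible over Q. It is the minimal polynomial of α.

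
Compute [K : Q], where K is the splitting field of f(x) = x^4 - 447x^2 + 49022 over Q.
[K : Q] = 4

Solving the quadratic in x^2: x^2 = (447 ± √(447^2 - 4·49022))/2 = (447 ± √3721)/2 = (447 ± 61)/2, giving x^2 = 193 or x^2 = 254. So f(x) = (x^2 - 193)(x^2 - 254) and the roots of f are ±√193, ±√254. Hence the splitting field is K = Q(√193, √254). Since 193 and 254 are distinct squarefree integers > 1, their product 49022 is not a perfect square, so √254 ∉ Q(√193). By the tower law [K:Q] = [Q(√193,√254):Q(√193)] · [Q(√193):Q] = 2 · 2 = 4.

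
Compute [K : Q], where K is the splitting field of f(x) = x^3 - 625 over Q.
[K : Q] = 6

The roots of x^3 - 625 are ∛625, ω∛625, ω^2∛625 where ω = e^(2πi/3) is a primitive cube root of unity, so K = Q(∛625, ω). Now [Q(∛625):Q] = 3 (since 625 is not a perfect cube, x^3 - 625 is irreducible) and [Q(ω):Q] = 2. Both 2 and 3 divide [K:Q], and [K:Q] ≤ 3·2 = 6, so [K:Q] = 6. (Equivalently: Q(∛625) ⊂ R but ω ∉ R, so [K : Q(∛625)] = 2.)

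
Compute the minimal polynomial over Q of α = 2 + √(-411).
m_α(x) = x^2 - 4x + 415

From α - 2 = √(-411), squaring gives (α - 2)^2 = -411, i.e. α^2 - 4α + 4 = -411, so α^2 - 4α + 415 = 0. The discriminant of x^2 - 4x + 415 is (-4)^2 - 4·(415) = 16 - 1660 = -1644, and 4·(-411) is not a perfect square in Q since -411 is squarefree and ≠ 1. Hence x^2 - 4x + 415 is irreducible over Q and is the minimal polynomial of α.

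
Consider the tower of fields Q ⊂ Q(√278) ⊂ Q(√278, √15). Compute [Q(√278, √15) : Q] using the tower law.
[Q(√278, √15) : Q] = 4

[Q(√278):Q] = 2 (min poly x^2 - 278, irreducible since 278 is squarefree > 1). For the top step, suppose √15 ∈ Q(√278), say √15 = c + d√278 with c, d ∈ Q. Squaring: 15 = c^2 + 278d^2 + 2cd√278. Since √278 ∉ Q this forces 2cd = 0. If d = 0 then √15 = c ∈ Q, contradicting 15 squarefree > 1. If c = 0 then 15 = 278d^2, so 278·15 = (278d)^2 is a perfect square in Q — but 278·15 = 4170 is not a perfect square (since 278 and 15 are distinct squarefree integers). Contradiction. Hence √15 ∉ Q(√278), so x^2 - 15 stays irreducible over Q(√278) and [Q(√278, √15) : Q(√278)] = 2. By the tower law, [Q(√278, √15) : Q] = 2 · 2 = 4.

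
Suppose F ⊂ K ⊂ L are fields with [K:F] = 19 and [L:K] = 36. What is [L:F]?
[L:F] = 684

The tower law says that for any tower of field extensions F ⊂ K ⊂ L with finite degrees, [L:F] = [L:K] · [K:F]. Here this gives [L:F] = 36 · 19 = 684.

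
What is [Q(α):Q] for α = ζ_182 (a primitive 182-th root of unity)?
[Q(α):Q] = 72

The minimal polynomial of ζ_182 over Q is the 182-th cyclotomic polynomial Φ_182(x), which is irreducible over Q and has degree φ(182) = 72. Hence [Q(α):Q] = φ(182) = 72.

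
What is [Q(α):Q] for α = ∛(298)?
[Q(α):Q] = 3

The minimal polynomial of α is x^3 - 298, irreducible over Q since 298 is not a perfect cube (so x^3 - 298 has no rational root). Hence [Q(α):Q] = deg(m_α) = 3.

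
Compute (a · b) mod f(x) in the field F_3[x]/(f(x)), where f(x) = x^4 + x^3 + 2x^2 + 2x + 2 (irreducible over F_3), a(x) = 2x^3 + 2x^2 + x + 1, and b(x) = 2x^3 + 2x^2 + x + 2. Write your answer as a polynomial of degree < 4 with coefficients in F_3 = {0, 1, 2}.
a · b ≡ x^3 + 2x^2 + 1 (mod f(x))

Multiply in F_3[x]: a(x)·b(x) = (2x^3 + 2x^2 + x + 1)·(2x^3 + 2x^2 + x + 2) = x^6 + 2x^5 + 2x^4 + x^3 + x^2 + 2. This has degree ≥ 4, so divide by f(x) over F_3: x^6 + 2x^5 + 2x^4 + x^3 + x^2 + 2 = (x^2 + x + 2)·(x^4 + x^3 + 2x^2 + 2x + 2) + (x^3 + 2x^2 + 1). Hence a·b ≡ x^3 + 2x^2 + 1 (mod f). (F_3[x]/(f) is a field with 3^4 = 81 elements since f is irreducible of degree 4.)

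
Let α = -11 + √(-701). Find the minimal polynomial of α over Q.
m_α(x) = x^2 + 22x + 822

From α + 11 = √(-701), squaring gives (α + 11)^2 = -701, i.e. α^2 + 22α + 121 = -701, so α^2 + 22α + 822 = 0. The discriminant of x^2 + 22x + 822 is (22)^2 - 4·(822) = 484 - 3288 = -2804, and 4·(-701) is not a perfect square in Q since -701 is squarefree and ≠ 1. Hence x^2 + 22x + 822 is irreducible over Q and is the minimal polynomial of α.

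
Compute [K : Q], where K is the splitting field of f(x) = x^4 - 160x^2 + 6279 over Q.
[K : Q] = 4

Solving the quadratic in x^2: x^2 = (160 ± √(160^2 - 4·6279))/2 = (160 ± √484)/2 = (160 ± 22)/2, giving x^2 = 69 or x^2 = 91. So f(x) = (x^2 - 69)(x^2 - 91) and the roots of f are ±√69, ±√91. Hence the splitting field is K = Q(√69, √91). Since 69 and 91 are distinct squarefree integers > 1, their product 6279 is not a perfect square, so √91 ∉ Q(√69). By the tower law [K:Q] = [Q(√69,√91):Q(√69)] · [Q(√69):Q] = 2 · 2 = 4.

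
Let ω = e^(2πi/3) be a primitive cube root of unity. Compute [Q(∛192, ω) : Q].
[Q(∛192, ω) : Q] = 6

[Q(∛192):Q] = 3 (min poly x^3 - 192, irreducible since 192 is not a perfect cube). [Q(ω):Q] = 2 (min poly x^2 + x + 1). Since Q(∛192) ⊂ R and ω ∉ R, we have ω ∉ Q(∛192), so x^2 + x + 1 remains irreducible over Q(∛192) and [Q(∛192, ω) : Q(∛192)] = 2. By the tower law, [Q(∛192, ω) : Q] = 3 · 2 = 6. (In fact Q(∛192, ω) is the splitting field of x^3 - 192 over Q.)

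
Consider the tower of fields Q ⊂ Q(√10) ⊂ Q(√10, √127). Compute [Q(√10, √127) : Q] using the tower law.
[Q(√10, √127) : Q] = 4

[Q(√10):Q] = 2 (min poly x^2 - 10, irreducible since 10 is squarefree > 1). For the top step, suppose √127 ∈ Q(√10), say √127 = c + d√10 with c, d ∈ Q. Squaring: 127 = c^2 + 10d^2 + 2cd√10. Since √10 ∉ Q this forces 2cd = 0. If d = 0 then √127 = c ∈ Q, contradicting 127 squarefree > 1. If c = 0 then 127 = 10d^2, so 10·127 = (10d)^2 is a perfect square in Q — but 10·127 = 1270 is not a perfect square (since 10 and 127 are distinct squarefree integers). Contradiction. Hence √127 ∉ Q(√10), so x^2 - 127 stays irreducible over Q(√10) and [Q(√10, √127) : Q(√10)] = 2. By the tower law, [Q(√10, √127) : Q] = 2 · 2 = 4.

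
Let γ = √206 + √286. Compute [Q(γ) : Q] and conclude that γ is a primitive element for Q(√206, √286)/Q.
[Q(γ) : Q] = 4 (equivalently, Q(γ) = Q(√206, √286))

Obviously Q(γ) ⊆ Q(√206, √286), and [Q(√206, √286):Q] = 4 (since 206, 286 are distinct squarefree integers > 1 with 58916 not a perfect square). To show equality we compute the minimal polynomial of γ. From γ = √206 + √286: γ^2 = 206 + 2√(58916) + 286 = 492 + 2√(58916), so γ^2 - 492 = 2√(58916); squaring, (γ^2 - 492)^2 = 4·58916, i.e. γ^4 - 984γ^2 + 242064 - 235664 = 0, i.e. γ^4 - 984γ^2 + 6400 = 0. So γ is a root of x^4 - 984x^2 + 6400. This polynomial is irreducible over Q: it has no rational root (each ±√206 ± √286 is irrational), and any factorization into two quadratics over Q would force √(58916) ∈ Q (pairing opposite roots) or √206, √286 ∈ Q (other pairings), all impossible. Hence [Q(γ):Q] = 4 = [Q(√206, √286):Q], so Q(γ) = Q(√206, √286).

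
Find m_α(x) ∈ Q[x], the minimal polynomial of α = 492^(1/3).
m_α(x) = x^3 - 492

α satisfies α^3 = 492, so x^3 - 492 annihilates α. By the rational root test, a rational root p/q (in lowest terms) of x^3 - 492 would satisfy p^3 = 492 q^3, forcing q = 1 and p^3 = 492; but 492 is not a perfect cube, contradiction. A monic cubic over Q with no rational root is irreducible (any nontrivial factorization would include a linear factor). Hence x^3 - 492 is the minimal polynomial of α, and in particular [Q(α):Q] = 3.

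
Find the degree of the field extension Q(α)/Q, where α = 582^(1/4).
[Q(α):Q] = 4

α is a root of x^4 - 582. By Eisenstein's criterion at the prime p = 2 (which divides the constant term 582 but p^2 = 4 does not, since 582 is squarefree), x^4 - 582 is irreducible over Q. Hence [Q(α):Q] = 4.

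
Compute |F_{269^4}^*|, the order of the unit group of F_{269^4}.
|F_{269^4}^*| = 5236114320

F_{269^4} has 269^4 = 5236114321 elements; its multiplicative group consists of all nonzero elements, so |F_{269^4}^*| = 5236114321 - 1 = 5236114320. (It is cyclic since any finite subgroup of the multiplicative group of a field is cyclic.)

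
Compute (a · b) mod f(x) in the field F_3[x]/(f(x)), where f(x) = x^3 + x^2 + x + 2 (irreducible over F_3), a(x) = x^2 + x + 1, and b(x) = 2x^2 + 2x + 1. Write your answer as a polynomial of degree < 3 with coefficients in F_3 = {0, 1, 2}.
a · b ≡ x^2 (mod f(x))

Multiply in F_3[x]: a(x)·b(x) = (x^2 + x + 1)·(2x^2 + 2x + 1) = 2x^4 + x^3 + 2x^2 + 1. This has degree ≥ 3, so divide by f(x) over F_3: 2x^4 + x^3 + 2x^2 + 1 = (2x + 2)·(x^3 + x^2 + x + 2) + (x^2). Hence a·b ≡ x^2 (mod f). (F_3[x]/(f) is a field with 3^3 = 27 elements since f is irreducible of degree 3.)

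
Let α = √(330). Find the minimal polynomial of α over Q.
m_α(x) = x^2 - 330

α satisfies α^2 - 330 = 0, so x^2 - 330 annihilates α. Since d = 330 is squarefree and ≠ 1, it is not a perfect square in Q, so x^2 - 330 has no rational root and is therefore irreducible over Q (a degree-2 polynomial over a field is irreducible iff it has no root). Hence m_α(x) = x^2 - 330.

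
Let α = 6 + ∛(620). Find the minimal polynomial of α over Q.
m_α(x) = x^3 - 18x^2 + 108x - 836

Set β = α - 6 = ∛(620), so β^3 = 620. Then (α - 6)^3 - 620 = 0, i.e. α is a root of g(x) = (x - 6)^3 - 620 = x^3 - 18x^2 + 108x - 836. Since g(x) = h(x - 6) where h(x) = x^3 - 620, and h is irreducible over Q (because 620 is not a perfect cube, so h has no rational root, and a monic cubic with no rational root is irreducible), g is also irreducible (irreducibility is preserved under the substitution x → x - 6). Hence m_α(x) = x^3 - 18x^2 + 108x - 836.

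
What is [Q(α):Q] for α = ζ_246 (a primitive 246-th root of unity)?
[Q(α):Q] = 80

The minimal polynomial of ζ_246 over Q is the 246-th cyclotomic polynomial Φ_246(x), which is irreducible over Q and has degree φ(246) = 80. Hence [Q(α):Q] = φ(246) = 80.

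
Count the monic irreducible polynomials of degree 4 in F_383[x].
There are 5379379008 monic irreducible polynomials of degree 4 over F_383

Each element of F_{383^4} that lies in no proper subfield is a root of exactly one monic irreducible of degree 4 over F_383, and each such polynomial has 4 distinct roots in F_{383^4}. By Möbius inversion the count is N_383(4) = (1/4) Σ_{d|4} μ(4/d) · 383^d = (1/4)(μ(4)·383^1 + μ(2)·383^2 + μ(1)·383^4) = 21517516032/4 = 5379379008.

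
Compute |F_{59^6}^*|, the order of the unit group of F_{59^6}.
|F_{59^6}^*| = 42180533640

F_{59^6} has 59^6 = 42180533641 elements; its multiplicative group consists of all nonzero elements, so |F_{59^6}^*| = 42180533641 - 1 = 42180533640. (It is cyclic since any finite subgroup of the multiplicative group of a field is cyclic.)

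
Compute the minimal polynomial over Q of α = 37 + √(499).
m_α(x) = x^2 - 74x + 870

From α - 37 = √(499), squaring gives (α - 37)^2 = 499, i.e. α^2 - 74α + 1369 = 499, so α^2 - 74α + 870 = 0. The discriminant of x^2 - 74x + 870 is (-74)^2 - 4·(870) = 5476 - 3480 = 1996, and 4·(499) is not a perfect square in Q since 499 is squarefree and ≠ 1. Hence x^2 - 74x + 870 is irreducible over Q and is the minimal polynomial of α.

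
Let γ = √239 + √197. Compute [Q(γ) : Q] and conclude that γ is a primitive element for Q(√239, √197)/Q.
[Q(γ) : Q] = 4 (equivalently, Q(γ) = Q(√239, √197))

Obviously Q(γ) ⊆ Q(√239, √197), and [Q(√239, √197):Q] = 4 (since 239, 197 are distinct squarefree integers > 1 with 47083 not a perfect square). To show equality we compute the minimal polynomial of γ. From γ = √239 + √197: γ^2 = 239 + 2√(47083) + 197 = 436 + 2√(47083), so γ^2 - 436 = 2√(47083); squaring, (γ^2 - 436)^2 = 4·47083, i.e. γ^4 - 872γ^2 + 190096 - 188332 = 0, i.e. γ^4 - 872γ^2 + 1764 = 0. So γ is a root of x^4 - 872x^2 + 1764. This polynomial is irreducible over Q: it has no rational root (each ±√239 ± √197 is irrational), and any factorization into two quadratics over Q would force √(47083) ∈ Q (pairing opposite roots) or √239, √197 ∈ Q (other pairings), all impossible. Hence [Q(γ):Q] = 4 = [Q(√239, √197):Q], so Q(γ) = Q(√239, √197).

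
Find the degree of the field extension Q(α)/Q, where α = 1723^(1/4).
[Q(α):Q] = 4

α is a root of x^4 - 1723. By Eisenstein's criterion at the prime p = 1723 (which divides the constant term 1723 but p^2 = 2968729 does not, since 1723 is squarefree), x^4 - 1723 is irreducible over Q. Hence [Q(α):Q] = 4.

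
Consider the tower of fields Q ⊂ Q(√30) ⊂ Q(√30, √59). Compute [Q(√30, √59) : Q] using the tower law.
[Q(√30, √59) : Q] = 4

[Q(√30):Q] = 2 (min poly x^2 - 30, irreducible since 30 is squarefree > 1). For the top step, suppose √59 ∈ Q(√30), say √59 = c + d√30 with c, d ∈ Q. Squaring: 59 = c^2 + 30d^2 + 2cd√30. Since √30 ∉ Q this forces 2cd = 0. If d = 0 then √59 = c ∈ Q, contradicting 59 squarefree > 1. If c = 0 then 59 = 30d^2, so 30·59 = (30d)^2 is a perfect square in Q — but 30·59 = 1770 is not a perfect square (since 30 and 59 are distinct squarefree integers). Contradiction. Hence √59 ∉ Q(√30), so x^2 - 59 stays irreducible over Q(√30) and [Q(√30, √59) : Q(√30)] = 2. By the tower law, [Q(√30, √59) : Q] = 2 · 2 = 4.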